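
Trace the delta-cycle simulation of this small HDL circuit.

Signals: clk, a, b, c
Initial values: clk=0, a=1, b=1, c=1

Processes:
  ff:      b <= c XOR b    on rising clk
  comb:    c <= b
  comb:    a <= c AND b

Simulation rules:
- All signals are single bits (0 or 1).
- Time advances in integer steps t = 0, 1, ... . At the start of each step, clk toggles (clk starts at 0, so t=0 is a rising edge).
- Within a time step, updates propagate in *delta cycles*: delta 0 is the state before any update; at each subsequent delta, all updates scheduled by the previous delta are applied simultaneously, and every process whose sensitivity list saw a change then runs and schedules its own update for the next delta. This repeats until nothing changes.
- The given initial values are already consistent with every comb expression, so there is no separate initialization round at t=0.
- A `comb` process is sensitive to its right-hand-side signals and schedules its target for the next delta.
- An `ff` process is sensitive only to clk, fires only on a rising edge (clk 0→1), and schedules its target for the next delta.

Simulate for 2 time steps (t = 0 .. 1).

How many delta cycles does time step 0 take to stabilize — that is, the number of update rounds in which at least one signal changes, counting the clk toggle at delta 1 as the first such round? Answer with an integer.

3

t0.Δ0 b=1 c=1 clk=0 a=1
t0.Δ1 b=1 c=1 clk=1 a=1
t0.Δ2 b=0 c=1 clk=1 a=1
t0.Δ3 b=0 c=0 clk=1 a=0
t1.Δ0 b=0 c=0 clk=1 a=0
t1.Δ1 b=0 c=0 clk=0 a=0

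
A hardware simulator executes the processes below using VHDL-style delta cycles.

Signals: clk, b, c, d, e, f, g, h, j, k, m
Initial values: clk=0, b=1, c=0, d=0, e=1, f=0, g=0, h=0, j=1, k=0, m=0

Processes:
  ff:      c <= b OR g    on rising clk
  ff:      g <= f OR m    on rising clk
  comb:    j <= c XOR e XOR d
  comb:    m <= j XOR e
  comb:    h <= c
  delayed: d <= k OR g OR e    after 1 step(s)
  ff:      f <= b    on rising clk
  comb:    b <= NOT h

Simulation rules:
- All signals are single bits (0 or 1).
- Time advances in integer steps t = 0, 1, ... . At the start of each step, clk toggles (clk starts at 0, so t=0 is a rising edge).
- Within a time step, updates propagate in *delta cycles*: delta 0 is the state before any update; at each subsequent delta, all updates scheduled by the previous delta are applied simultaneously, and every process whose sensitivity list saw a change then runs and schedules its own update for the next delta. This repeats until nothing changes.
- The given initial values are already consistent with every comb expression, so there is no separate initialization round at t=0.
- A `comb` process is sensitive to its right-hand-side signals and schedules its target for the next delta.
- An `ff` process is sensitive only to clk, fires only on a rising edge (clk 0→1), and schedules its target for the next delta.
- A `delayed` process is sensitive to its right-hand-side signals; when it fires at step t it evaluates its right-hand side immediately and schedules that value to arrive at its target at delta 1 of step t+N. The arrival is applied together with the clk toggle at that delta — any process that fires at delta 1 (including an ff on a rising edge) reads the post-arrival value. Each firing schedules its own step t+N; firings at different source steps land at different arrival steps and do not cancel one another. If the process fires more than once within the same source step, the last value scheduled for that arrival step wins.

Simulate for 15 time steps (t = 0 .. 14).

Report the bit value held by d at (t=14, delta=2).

1

t0.Δ0 m=0 d=0 k=0 g=0 c=0 clk=0 b=1 h=0 j=1 e=1 f=0
t0.Δ1 m=0 d=0 k=0 g=0 c=0 clk=1 b=1 h=0 j=1 e=1 f=0
t0.Δ2 m=0 d=0 k=0 g=0 c=1 clk=1 b=1 h=0 j=1 e=1 f=1
t0.Δ3 m=0 d=0 k=0 g=0 c=1 clk=1 b=1 h=1 j=0 e=1 f=1
t0.Δ4 m=1 d=0 k=0 g=0 c=1 clk=1 b=0 h=1 j=0 e=1 f=1
t1.Δ0 m=1 d=0 k=0 g=0 c=1 clk=1 b=0 h=1 j=0 e=1 f=1
t1.Δ1 m=1 d=0 k=0 g=0 c=1 clk=0 b=0 h=1 j=0 e=1 f=1
t2.Δ0 m=1 d=0 k=0 g=0 c=1 clk=0 b=0 h=1 j=0 e=1 f=1
t2.Δ1 m=1 d=0 k=0 g=0 c=1 clk=1 b=0 h=1 j=0 e=1 f=1
t2.Δ2 m=1 d=0 k=0 g=1 c=0 clk=1 b=0 h=1 j=0 e=1 f=0
t2.Δ3 m=1 d=0 k=0 g=1 c=0 clk=1 b=0 h=0 j=1 e=1 f=0
t2.Δ4 m=0 d=0 k=0 g=1 c=0 clk=1 b=1 h=0 j=1 e=1 f=0
t3.Δ0 m=0 d=0 k=0 g=1 c=0 clk=1 b=1 h=0 j=1 e=1 f=0
t3.Δ1 m=0 d=1 k=0 g=1 c=0 clk=0 b=1 h=0 j=1 e=1 f=0
t3.Δ2 m=0 d=1 k=0 g=1 c=0 clk=0 b=1 h=0 j=0 e=1 f=0
t3.Δ3 m=1 d=1 k=0 g=1 c=0 clk=0 b=1 h=0 j=0 e=1 f=0
t4.Δ0 m=1 d=1 k=0 g=1 c=0 clk=0 b=1 h=0 j=0 e=1 f=0
t4.Δ1 m=1 d=1 k=0 g=1 c=0 clk=1 b=1 h=0 j=0 e=1 f=0
t4.Δ2 m=1 d=1 k=0 g=1 c=1 clk=1 b=1 h=0 j=0 e=1 f=1
t4.Δ3 m=1 d=1 k=0 g=1 c=1 clk=1 b=1 h=1 j=1 e=1 f=1
t4.Δ4 m=0 d=1 k=0 g=1 c=1 clk=1 b=0 h=1 j=1 e=1 f=1
t5.Δ0 m=0 d=1 k=0 g=1 c=1 clk=1 b=0 h=1 j=1 e=1 f=1
t5.Δ1 m=0 d=1 k=0 g=1 c=1 clk=0 b=0 h=1 j=1 e=1 f=1
t6.Δ0 m=0 d=1 k=0 g=1 c=1 clk=0 b=0 h=1 j=1 e=1 f=1
t6.Δ1 m=0 d=1 k=0 g=1 c=1 clk=1 b=0 h=1 j=1 e=1 f=1
t6.Δ2 m=0 d=1 k=0 g=1 c=1 clk=1 b=0 h=1 j=1 e=1 f=0
t7.Δ0 m=0 d=1 k=0 g=1 c=1 clk=1 b=0 h=1 j=1 e=1 f=0
t7.Δ1 m=0 d=1 k=0 g=1 c=1 clk=0 b=0 h=1 j=1 e=1 f=0
t8.Δ0 m=0 d=1 k=0 g=1 c=1 clk=0 b=0 h=1 j=1 e=1 f=0
t8.Δ1 m=0 d=1 k=0 g=1 c=1 clk=1 b=0 h=1 j=1 e=1 f=0
t8.Δ2 m=0 d=1 k=0 g=0 c=1 clk=1 b=0 h=1 j=1 e=1 f=0
t9.Δ0 m=0 d=1 k=0 g=0 c=1 clk=1 b=0 h=1 j=1 e=1 f=0
t9.Δ1 m=0 d=1 k=0 g=0 c=1 clk=0 b=0 h=1 j=1 e=1 f=0
t10.Δ0 m=0 d=1 k=0 g=0 c=1 clk=0 b=0 h=1 j=1 e=1 f=0
t10.Δ1 m=0 d=1 k=0 g=0 c=1 clk=1 b=0 h=1 j=1 e=1 f=0
t10.Δ2 m=0 d=1 k=0 g=0 c=0 clk=1 b=0 h=1 j=1 e=1 f=0
t10.Δ3 m=0 d=1 k=0 g=0 c=0 clk=1 b=0 h=0 j=0 e=1 f=0
t10.Δ4 m=1 d=1 k=0 g=0 c=0 clk=1 b=1 h=0 j=0 e=1 f=0
t11.Δ0 m=1 d=1 k=0 g=0 c=0 clk=1 b=1 h=0 j=0 e=1 f=0
t11.Δ1 m=1 d=1 k=0 g=0 c=0 clk=0 b=1 h=0 j=0 e=1 f=0
t12.Δ0 m=1 d=1 k=0 g=0 c=0 clk=0 b=1 h=0 j=0 e=1 f=0
t12.Δ1 m=1 d=1 k=0 g=0 c=0 clk=1 b=1 h=0 j=0 e=1 f=0
t12.Δ2 m=1 d=1 k=0 g=1 c=1 clk=1 b=1 h=0 j=0 e=1 f=1
t12.Δ3 m=1 d=1 k=0 g=1 c=1 clk=1 b=1 h=1 j=1 e=1 f=1
t12.Δ4 m=0 d=1 k=0 g=1 c=1 clk=1 b=0 h=1 j=1 e=1 f=1
t13.Δ0 m=0 d=1 k=0 g=1 c=1 clk=1 b=0 h=1 j=1 e=1 f=1
t13.Δ1 m=0 d=1 k=0 g=1 c=1 clk=0 b=0 h=1 j=1 e=1 f=1
t14.Δ0 m=0 d=1 k=0 g=1 c=1 clk=0 b=0 h=1 j=1 e=1 f=1
t14.Δ1 m=0 d=1 k=0 g=1 c=1 clk=1 b=0 h=1 j=1 e=1 f=1
t14.Δ2 m=0 d=1 k=0 g=1 c=1 clk=1 b=0 h=1 j=1 e=1 f=0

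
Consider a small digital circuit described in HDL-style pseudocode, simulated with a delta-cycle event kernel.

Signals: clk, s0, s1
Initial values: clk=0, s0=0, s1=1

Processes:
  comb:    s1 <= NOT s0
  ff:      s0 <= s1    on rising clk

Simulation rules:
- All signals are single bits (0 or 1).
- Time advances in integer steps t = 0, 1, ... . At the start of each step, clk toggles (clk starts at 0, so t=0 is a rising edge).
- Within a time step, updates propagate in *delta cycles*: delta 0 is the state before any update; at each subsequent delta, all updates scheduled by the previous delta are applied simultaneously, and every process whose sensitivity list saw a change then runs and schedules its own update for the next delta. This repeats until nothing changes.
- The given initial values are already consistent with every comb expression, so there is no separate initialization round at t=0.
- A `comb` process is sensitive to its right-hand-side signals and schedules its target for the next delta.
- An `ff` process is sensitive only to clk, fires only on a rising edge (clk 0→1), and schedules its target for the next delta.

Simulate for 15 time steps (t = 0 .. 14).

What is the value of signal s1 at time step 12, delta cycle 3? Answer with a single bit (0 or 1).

[bits: s0,clk,s1]
t=0: Δ0=001 Δ1=011 Δ2=111 Δ3=110 | 3Δ
t=1: Δ0=110 Δ1=100 | 1Δ
t=2: Δ0=100 Δ1=110 Δ2=010 Δ3=011 | 3Δ
t=3: Δ0=011 Δ1=001 | 1Δ
t=4: Δ0=001 Δ1=011 Δ2=111 Δ3=110 | 3Δ
t=5: Δ0=110 Δ1=100 | 1Δ
t=6: Δ0=100 Δ1=110 Δ2=010 Δ3=011 | 3Δ
t=7: Δ0=011 Δ1=001 | 1Δ
t=8: Δ0=001 Δ1=011 Δ2=111 Δ3=110 | 3Δ
t=9: Δ0=110 Δ1=100 | 1Δ
t=10: Δ0=100 Δ1=110 Δ2=010 Δ3=011 | 3Δ
t=11: Δ0=011 Δ1=001 | 1Δ
t=12: Δ0=001 Δ1=011 Δ2=111 Δ3=110 | 3Δ
t=13: Δ0=110 Δ1=100 | 1Δ
t=14: Δ0=100 Δ1=110 Δ2=010 Δ3=011 | 3Δ

0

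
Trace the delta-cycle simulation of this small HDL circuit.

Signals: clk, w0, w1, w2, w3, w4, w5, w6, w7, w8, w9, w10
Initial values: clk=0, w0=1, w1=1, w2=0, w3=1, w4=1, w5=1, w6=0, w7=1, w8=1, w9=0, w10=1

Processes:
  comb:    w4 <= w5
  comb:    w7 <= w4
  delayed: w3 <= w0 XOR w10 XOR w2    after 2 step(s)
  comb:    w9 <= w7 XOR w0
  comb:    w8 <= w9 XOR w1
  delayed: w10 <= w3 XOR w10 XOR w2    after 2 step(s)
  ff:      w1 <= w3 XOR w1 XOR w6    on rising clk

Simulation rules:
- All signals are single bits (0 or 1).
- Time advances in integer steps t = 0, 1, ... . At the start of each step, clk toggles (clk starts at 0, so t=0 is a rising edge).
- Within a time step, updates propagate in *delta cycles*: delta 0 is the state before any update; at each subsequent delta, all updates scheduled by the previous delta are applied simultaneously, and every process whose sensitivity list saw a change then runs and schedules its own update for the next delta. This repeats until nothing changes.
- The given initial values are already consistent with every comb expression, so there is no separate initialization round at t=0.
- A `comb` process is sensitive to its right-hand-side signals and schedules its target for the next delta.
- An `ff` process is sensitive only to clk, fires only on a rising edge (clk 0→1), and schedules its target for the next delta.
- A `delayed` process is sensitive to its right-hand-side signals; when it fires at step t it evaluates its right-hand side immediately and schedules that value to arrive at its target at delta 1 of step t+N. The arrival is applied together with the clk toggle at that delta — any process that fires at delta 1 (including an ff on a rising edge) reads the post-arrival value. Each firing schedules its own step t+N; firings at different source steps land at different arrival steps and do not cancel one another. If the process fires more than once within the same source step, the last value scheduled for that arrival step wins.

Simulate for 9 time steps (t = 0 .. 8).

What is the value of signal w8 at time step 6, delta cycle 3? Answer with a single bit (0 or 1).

t0.Δ0 w6=0 w1=1 clk=0 w2=0 w10=1 w3=1 w9=0 w0=1 w8=1 w7=1 w5=1 w4=1
t0.Δ1 w6=0 w1=1 clk=1 w2=0 w10=1 w3=1 w9=0 w0=1 w8=1 w7=1 w5=1 w4=1
t0.Δ2 w6=0 w1=0 clk=1 w2=0 w10=1 w3=1 w9=0 w0=1 w8=1 w7=1 w5=1 w4=1
t0.Δ3 w6=0 w1=0 clk=1 w2=0 w10=1 w3=1 w9=0 w0=1 w8=0 w7=1 w5=1 w4=1
t1.Δ0 w6=0 w1=0 clk=1 w2=0 w10=1 w3=1 w9=0 w0=1 w8=0 w7=1 w5=1 w4=1
t1.Δ1 w6=0 w1=0 clk=0 w2=0 w10=1 w3=1 w9=0 w0=1 w8=0 w7=1 w5=1 w4=1
t2.Δ0 w6=0 w1=0 clk=0 w2=0 w10=1 w3=1 w9=0 w0=1 w8=0 w7=1 w5=1 w4=1
t2.Δ1 w6=0 w1=0 clk=1 w2=0 w10=1 w3=1 w9=0 w0=1 w8=0 w7=1 w5=1 w4=1
t2.Δ2 w6=0 w1=1 clk=1 w2=0 w10=1 w3=1 w9=0 w0=1 w8=0 w7=1 w5=1 w4=1
t2.Δ3 w6=0 w1=1 clk=1 w2=0 w10=1 w3=1 w9=0 w0=1 w8=1 w7=1 w5=1 w4=1
t3.Δ0 w6=0 w1=1 clk=1 w2=0 w10=1 w3=1 w9=0 w0=1 w8=1 w7=1 w5=1 w4=1
t3.Δ1 w6=0 w1=1 clk=0 w2=0 w10=1 w3=1 w9=0 w0=1 w8=1 w7=1 w5=1 w4=1
t4.Δ0 w6=0 w1=1 clk=0 w2=0 w10=1 w3=1 w9=0 w0=1 w8=1 w7=1 w5=1 w4=1
t4.Δ1 w6=0 w1=1 clk=1 w2=0 w10=1 w3=1 w9=0 w0=1 w8=1 w7=1 w5=1 w4=1
t4.Δ2 w6=0 w1=0 clk=1 w2=0 w10=1 w3=1 w9=0 w0=1 w8=1 w7=1 w5=1 w4=1
t4.Δ3 w6=0 w1=0 clk=1 w2=0 w10=1 w3=1 w9=0 w0=1 w8=0 w7=1 w5=1 w4=1
t5.Δ0 w6=0 w1=0 clk=1 w2=0 w10=1 w3=1 w9=0 w0=1 w8=0 w7=1 w5=1 w4=1
t5.Δ1 w6=0 w1=0 clk=0 w2=0 w10=1 w3=1 w9=0 w0=1 w8=0 w7=1 w5=1 w4=1
t6.Δ0 w6=0 w1=0 clk=0 w2=0 w10=1 w3=1 w9=0 w0=1 w8=0 w7=1 w5=1 w4=1
t6.Δ1 w6=0 w1=0 clk=1 w2=0 w10=1 w3=1 w9=0 w0=1 w8=0 w7=1 w5=1 w4=1
t6.Δ2 w6=0 w1=1 clk=1 w2=0 w10=1 w3=1 w9=0 w0=1 w8=0 w7=1 w5=1 w4=1
t6.Δ3 w6=0 w1=1 clk=1 w2=0 w10=1 w3=1 w9=0 w0=1 w8=1 w7=1 w5=1 w4=1
t7.Δ0 w6=0 w1=1 clk=1 w2=0 w10=1 w3=1 w9=0 w0=1 w8=1 w7=1 w5=1 w4=1
t7.Δ1 w6=0 w1=1 clk=0 w2=0 w10=1 w3=1 w9=0 w0=1 w8=1 w7=1 w5=1 w4=1
t8.Δ0 w6=0 w1=1 clk=0 w2=0 w10=1 w3=1 w9=0 w0=1 w8=1 w7=1 w5=1 w4=1
t8.Δ1 w6=0 w1=1 clk=1 w2=0 w10=1 w3=1 w9=0 w0=1 w8=1 w7=1 w5=1 w4=1
t8.Δ2 w6=0 w1=0 clk=1 w2=0 w10=1 w3=1 w9=0 w0=1 w8=1 w7=1 w5=1 w4=1
t8.Δ3 w6=0 w1=0 clk=1 w2=0 w10=1 w3=1 w9=0 w0=1 w8=0 w7=1 w5=1 w4=1

1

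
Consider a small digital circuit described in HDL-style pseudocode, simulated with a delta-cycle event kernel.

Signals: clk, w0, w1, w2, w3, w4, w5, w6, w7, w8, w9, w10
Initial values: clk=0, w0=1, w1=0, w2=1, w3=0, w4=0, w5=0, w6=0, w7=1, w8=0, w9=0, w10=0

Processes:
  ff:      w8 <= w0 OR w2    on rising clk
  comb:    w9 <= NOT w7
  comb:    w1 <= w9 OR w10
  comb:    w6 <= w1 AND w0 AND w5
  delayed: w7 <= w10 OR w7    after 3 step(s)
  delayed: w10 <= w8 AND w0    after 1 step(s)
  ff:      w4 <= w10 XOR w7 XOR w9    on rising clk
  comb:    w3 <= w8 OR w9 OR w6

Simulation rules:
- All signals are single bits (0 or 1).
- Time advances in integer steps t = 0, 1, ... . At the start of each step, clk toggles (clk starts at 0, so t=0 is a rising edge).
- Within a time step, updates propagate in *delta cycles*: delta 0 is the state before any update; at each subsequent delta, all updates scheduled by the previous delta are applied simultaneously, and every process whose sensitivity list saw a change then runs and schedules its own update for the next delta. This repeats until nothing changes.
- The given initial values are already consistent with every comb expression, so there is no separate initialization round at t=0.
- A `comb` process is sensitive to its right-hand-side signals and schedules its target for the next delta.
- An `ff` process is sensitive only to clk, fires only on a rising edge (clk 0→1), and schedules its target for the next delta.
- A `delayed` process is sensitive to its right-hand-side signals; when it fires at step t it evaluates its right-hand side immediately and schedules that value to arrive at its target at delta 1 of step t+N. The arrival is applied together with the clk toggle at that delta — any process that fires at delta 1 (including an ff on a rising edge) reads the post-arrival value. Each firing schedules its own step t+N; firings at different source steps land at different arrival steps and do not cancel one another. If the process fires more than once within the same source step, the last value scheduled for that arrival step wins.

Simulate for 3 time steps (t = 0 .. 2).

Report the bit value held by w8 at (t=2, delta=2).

t0.Δ0 w5=0 w1=0 w3=0 w10=0 w8=0 w6=0 w0=1 w7=1 w4=0 w2=1 w9=0 clk=0
t0.Δ1 w5=0 w1=0 w3=0 w10=0 w8=0 w6=0 w0=1 w7=1 w4=0 w2=1 w9=0 clk=1
t0.Δ2 w5=0 w1=0 w3=0 w10=0 w8=1 w6=0 w0=1 w7=1 w4=1 w2=1 w9=0 clk=1
t0.Δ3 w5=0 w1=0 w3=1 w10=0 w8=1 w6=0 w0=1 w7=1 w4=1 w2=1 w9=0 clk=1
t1.Δ0 w5=0 w1=0 w3=1 w10=0 w8=1 w6=0 w0=1 w7=1 w4=1 w2=1 w9=0 clk=1
t1.Δ1 w5=0 w1=0 w3=1 w10=1 w8=1 w6=0 w0=1 w7=1 w4=1 w2=1 w9=0 clk=0
t1.Δ2 w5=0 w1=1 w3=1 w10=1 w8=1 w6=0 w0=1 w7=1 w4=1 w2=1 w9=0 clk=0
t2.Δ0 w5=0 w1=1 w3=1 w10=1 w8=1 w6=0 w0=1 w7=1 w4=1 w2=1 w9=0 clk=0
t2.Δ1 w5=0 w1=1 w3=1 w10=1 w8=1 w6=0 w0=1 w7=1 w4=1 w2=1 w9=0 clk=1
t2.Δ2 w5=0 w1=1 w3=1 w10=1 w8=1 w6=0 w0=1 w7=1 w4=0 w2=1 w9=0 clk=1

1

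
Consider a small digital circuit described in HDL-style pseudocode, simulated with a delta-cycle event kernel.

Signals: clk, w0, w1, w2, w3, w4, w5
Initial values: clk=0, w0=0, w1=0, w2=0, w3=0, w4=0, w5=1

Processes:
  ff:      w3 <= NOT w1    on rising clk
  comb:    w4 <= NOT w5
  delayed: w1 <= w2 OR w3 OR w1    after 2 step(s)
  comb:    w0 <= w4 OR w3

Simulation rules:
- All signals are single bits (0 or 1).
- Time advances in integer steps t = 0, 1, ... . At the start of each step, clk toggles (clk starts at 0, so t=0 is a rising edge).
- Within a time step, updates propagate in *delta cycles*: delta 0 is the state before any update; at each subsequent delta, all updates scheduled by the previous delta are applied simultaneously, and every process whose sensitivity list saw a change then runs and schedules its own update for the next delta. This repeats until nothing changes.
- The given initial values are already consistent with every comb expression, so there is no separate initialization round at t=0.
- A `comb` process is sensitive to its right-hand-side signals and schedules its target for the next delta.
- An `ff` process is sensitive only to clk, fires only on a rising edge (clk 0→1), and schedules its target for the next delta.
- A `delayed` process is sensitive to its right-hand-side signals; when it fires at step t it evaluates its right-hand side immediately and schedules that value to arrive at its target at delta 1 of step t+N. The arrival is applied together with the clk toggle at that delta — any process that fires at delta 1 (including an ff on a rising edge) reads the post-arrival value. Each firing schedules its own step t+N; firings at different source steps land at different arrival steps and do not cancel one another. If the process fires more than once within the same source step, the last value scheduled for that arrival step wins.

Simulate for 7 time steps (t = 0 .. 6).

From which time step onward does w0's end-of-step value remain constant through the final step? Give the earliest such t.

t0.Δ0 w1=0 w5=1 w2=0 clk=0 w3=0 w4=0 w0=0
t0.Δ1 w1=0 w5=1 w2=0 clk=1 w3=0 w4=0 w0=0
t0.Δ2 w1=0 w5=1 w2=0 clk=1 w3=1 w4=0 w0=0
t0.Δ3 w1=0 w5=1 w2=0 clk=1 w3=1 w4=0 w0=1
t1.Δ0 w1=0 w5=1 w2=0 clk=1 w3=1 w4=0 w0=1
t1.Δ1 w1=0 w5=1 w2=0 clk=0 w3=1 w4=0 w0=1
t2.Δ0 w1=0 w5=1 w2=0 clk=0 w3=1 w4=0 w0=1
t2.Δ1 w1=1 w5=1 w2=0 clk=1 w3=1 w4=0 w0=1
t2.Δ2 w1=1 w5=1 w2=0 clk=1 w3=0 w4=0 w0=1
t2.Δ3 w1=1 w5=1 w2=0 clk=1 w3=0 w4=0 w0=0
t3.Δ0 w1=1 w5=1 w2=0 clk=1 w3=0 w4=0 w0=0
t3.Δ1 w1=1 w5=1 w2=0 clk=0 w3=0 w4=0 w0=0
t4.Δ0 w1=1 w5=1 w2=0 clk=0 w3=0 w4=0 w0=0
t4.Δ1 w1=1 w5=1 w2=0 clk=1 w3=0 w4=0 w0=0
t5.Δ0 w1=1 w5=1 w2=0 clk=1 w3=0 w4=0 w0=0
t5.Δ1 w1=1 w5=1 w2=0 clk=0 w3=0 w4=0 w0=0
t6.Δ0 w1=1 w5=1 w2=0 clk=0 w3=0 w4=0 w0=0
t6.Δ1 w1=1 w5=1 w2=0 clk=1 w3=0 w4=0 w0=0

2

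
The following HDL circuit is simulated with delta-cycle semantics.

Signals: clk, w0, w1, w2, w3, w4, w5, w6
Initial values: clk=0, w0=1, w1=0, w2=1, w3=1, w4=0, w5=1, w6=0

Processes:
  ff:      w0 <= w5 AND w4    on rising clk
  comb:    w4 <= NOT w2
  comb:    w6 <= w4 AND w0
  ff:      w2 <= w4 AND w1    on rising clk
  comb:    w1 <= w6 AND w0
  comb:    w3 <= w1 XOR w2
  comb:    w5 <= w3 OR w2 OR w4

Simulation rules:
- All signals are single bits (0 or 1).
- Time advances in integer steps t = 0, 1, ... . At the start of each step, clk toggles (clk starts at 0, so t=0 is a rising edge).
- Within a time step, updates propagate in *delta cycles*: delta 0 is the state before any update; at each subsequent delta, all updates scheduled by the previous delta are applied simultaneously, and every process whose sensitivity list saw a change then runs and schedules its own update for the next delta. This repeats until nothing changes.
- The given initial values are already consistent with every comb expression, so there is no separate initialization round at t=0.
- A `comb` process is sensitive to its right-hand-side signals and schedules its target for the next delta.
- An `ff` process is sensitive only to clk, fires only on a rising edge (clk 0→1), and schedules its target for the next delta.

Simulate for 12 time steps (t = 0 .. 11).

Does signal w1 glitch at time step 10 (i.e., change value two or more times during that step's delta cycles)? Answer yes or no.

no

t0.Δ0 clk=0 w3=1 w5=1 w4=0 w1=0 w0=1 w2=1 w6=0
t0.Δ1 clk=1 w3=1 w5=1 w4=0 w1=0 w0=1 w2=1 w6=0
t0.Δ2 clk=1 w3=1 w5=1 w4=0 w1=0 w0=0 w2=0 w6=0
t0.Δ3 clk=1 w3=0 w5=1 w4=1 w1=0 w0=0 w2=0 w6=0
t1.Δ0 clk=1 w3=0 w5=1 w4=1 w1=0 w0=0 w2=0 w6=0
t1.Δ1 clk=0 w3=0 w5=1 w4=1 w1=0 w0=0 w2=0 w6=0
t2.Δ0 clk=0 w3=0 w5=1 w4=1 w1=0 w0=0 w2=0 w6=0
t2.Δ1 clk=1 w3=0 w5=1 w4=1 w1=0 w0=0 w2=0 w6=0
t2.Δ2 clk=1 w3=0 w5=1 w4=1 w1=0 w0=1 w2=0 w6=0
t2.Δ3 clk=1 w3=0 w5=1 w4=1 w1=0 w0=1 w2=0 w6=1
t2.Δ4 clk=1 w3=0 w5=1 w4=1 w1=1 w0=1 w2=0 w6=1
t2.Δ5 clk=1 w3=1 w5=1 w4=1 w1=1 w0=1 w2=0 w6=1
t3.Δ0 clk=1 w3=1 w5=1 w4=1 w1=1 w0=1 w2=0 w6=1
t3.Δ1 clk=0 w3=1 w5=1 w4=1 w1=1 w0=1 w2=0 w6=1
t4.Δ0 clk=0 w3=1 w5=1 w4=1 w1=1 w0=1 w2=0 w6=1
t4.Δ1 clk=1 w3=1 w5=1 w4=1 w1=1 w0=1 w2=0 w6=1
t4.Δ2 clk=1 w3=1 w5=1 w4=1 w1=1 w0=1 w2=1 w6=1
t4.Δ3 clk=1 w3=0 w5=1 w4=0 w1=1 w0=1 w2=1 w6=1
t4.Δ4 clk=1 w3=0 w5=1 w4=0 w1=1 w0=1 w2=1 w6=0
t4.Δ5 clk=1 w3=0 w5=1 w4=0 w1=0 w0=1 w2=1 w6=0
t4.Δ6 clk=1 w3=1 w5=1 w4=0 w1=0 w0=1 w2=1 w6=0
t5.Δ0 clk=1 w3=1 w5=1 w4=0 w1=0 w0=1 w2=1 w6=0
t5.Δ1 clk=0 w3=1 w5=1 w4=0 w1=0 w0=1 w2=1 w6=0
t6.Δ0 clk=0 w3=1 w5=1 w4=0 w1=0 w0=1 w2=1 w6=0
t6.Δ1 clk=1 w3=1 w5=1 w4=0 w1=0 w0=1 w2=1 w6=0
t6.Δ2 clk=1 w3=1 w5=1 w4=0 w1=0 w0=0 w2=0 w6=0
t6.Δ3 clk=1 w3=0 w5=1 w4=1 w1=0 w0=0 w2=0 w6=0
t7.Δ0 clk=1 w3=0 w5=1 w4=1 w1=0 w0=0 w2=0 w6=0
t7.Δ1 clk=0 w3=0 w5=1 w4=1 w1=0 w0=0 w2=0 w6=0
t8.Δ0 clk=0 w3=0 w5=1 w4=1 w1=0 w0=0 w2=0 w6=0
t8.Δ1 clk=1 w3=0 w5=1 w4=1 w1=0 w0=0 w2=0 w6=0
t8.Δ2 clk=1 w3=0 w5=1 w4=1 w1=0 w0=1 w2=0 w6=0
t8.Δ3 clk=1 w3=0 w5=1 w4=1 w1=0 w0=1 w2=0 w6=1
t8.Δ4 clk=1 w3=0 w5=1 w4=1 w1=1 w0=1 w2=0 w6=1
t8.Δ5 clk=1 w3=1 w5=1 w4=1 w1=1 w0=1 w2=0 w6=1
t9.Δ0 clk=1 w3=1 w5=1 w4=1 w1=1 w0=1 w2=0 w6=1
t9.Δ1 clk=0 w3=1 w5=1 w4=1 w1=1 w0=1 w2=0 w6=1
t10.Δ0 clk=0 w3=1 w5=1 w4=1 w1=1 w0=1 w2=0 w6=1
t10.Δ1 clk=1 w3=1 w5=1 w4=1 w1=1 w0=1 w2=0 w6=1
t10.Δ2 clk=1 w3=1 w5=1 w4=1 w1=1 w0=1 w2=1 w6=1
t10.Δ3 clk=1 w3=0 w5=1 w4=0 w1=1 w0=1 w2=1 w6=1
t10.Δ4 clk=1 w3=0 w5=1 w4=0 w1=1 w0=1 w2=1 w6=0
t10.Δ5 clk=1 w3=0 w5=1 w4=0 w1=0 w0=1 w2=1 w6=0
t10.Δ6 clk=1 w3=1 w5=1 w4=0 w1=0 w0=1 w2=1 w6=0
t11.Δ0 clk=1 w3=1 w5=1 w4=0 w1=0 w0=1 w2=1 w6=0
t11.Δ1 clk=0 w3=1 w5=1 w4=0 w1=0 w0=1 w2=1 w6=0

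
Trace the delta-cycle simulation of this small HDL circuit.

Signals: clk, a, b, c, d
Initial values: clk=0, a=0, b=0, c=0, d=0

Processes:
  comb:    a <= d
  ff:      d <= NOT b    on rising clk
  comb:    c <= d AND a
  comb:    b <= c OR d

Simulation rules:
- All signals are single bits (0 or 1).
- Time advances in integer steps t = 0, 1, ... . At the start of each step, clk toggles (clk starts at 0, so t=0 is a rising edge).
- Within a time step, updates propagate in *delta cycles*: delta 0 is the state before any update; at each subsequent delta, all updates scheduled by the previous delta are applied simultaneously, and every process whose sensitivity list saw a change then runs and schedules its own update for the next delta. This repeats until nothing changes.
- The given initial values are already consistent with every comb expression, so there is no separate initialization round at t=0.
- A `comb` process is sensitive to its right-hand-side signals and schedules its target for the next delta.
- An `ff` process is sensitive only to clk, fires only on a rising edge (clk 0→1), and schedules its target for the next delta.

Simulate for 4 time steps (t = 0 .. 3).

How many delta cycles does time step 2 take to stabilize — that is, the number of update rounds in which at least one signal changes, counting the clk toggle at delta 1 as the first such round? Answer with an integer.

[bits: c,b,clk,d,a]
t=0: Δ0=00000 Δ1=00100 Δ2=00110 Δ3=01111 Δ4=11111 | 4Δ
t=1: Δ0=11111 Δ1=11011 | 1Δ
t=2: Δ0=11011 Δ1=11111 Δ2=11101 Δ3=01100 Δ4=00100 | 4Δ
t=3: Δ0=00100 Δ1=00000 | 1Δ

4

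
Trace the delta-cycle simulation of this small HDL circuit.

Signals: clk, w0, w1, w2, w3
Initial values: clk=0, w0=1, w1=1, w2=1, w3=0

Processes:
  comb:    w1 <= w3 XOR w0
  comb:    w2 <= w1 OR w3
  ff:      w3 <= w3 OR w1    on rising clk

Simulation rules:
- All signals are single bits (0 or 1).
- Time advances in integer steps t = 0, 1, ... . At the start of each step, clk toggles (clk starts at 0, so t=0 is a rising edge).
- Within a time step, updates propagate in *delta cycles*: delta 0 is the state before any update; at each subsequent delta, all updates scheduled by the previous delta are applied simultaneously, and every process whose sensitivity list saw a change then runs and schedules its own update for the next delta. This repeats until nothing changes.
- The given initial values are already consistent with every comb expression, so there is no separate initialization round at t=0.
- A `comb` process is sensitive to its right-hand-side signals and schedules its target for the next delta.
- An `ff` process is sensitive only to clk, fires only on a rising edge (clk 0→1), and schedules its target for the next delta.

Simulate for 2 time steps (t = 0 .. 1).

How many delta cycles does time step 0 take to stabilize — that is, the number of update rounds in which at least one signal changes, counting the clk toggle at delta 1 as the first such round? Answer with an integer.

3

t=0 Δ0: w1=1 w2=1 clk=0 w3=0 w0=1
  Δ1: clk:0→1
  Δ2: w3:0→1
  Δ3: w1:1→0
  (3Δ to stable)
t=1 Δ0: w1=0 w2=1 clk=1 w3=1 w0=1
  Δ1: clk:1→0
  (1Δ to stable)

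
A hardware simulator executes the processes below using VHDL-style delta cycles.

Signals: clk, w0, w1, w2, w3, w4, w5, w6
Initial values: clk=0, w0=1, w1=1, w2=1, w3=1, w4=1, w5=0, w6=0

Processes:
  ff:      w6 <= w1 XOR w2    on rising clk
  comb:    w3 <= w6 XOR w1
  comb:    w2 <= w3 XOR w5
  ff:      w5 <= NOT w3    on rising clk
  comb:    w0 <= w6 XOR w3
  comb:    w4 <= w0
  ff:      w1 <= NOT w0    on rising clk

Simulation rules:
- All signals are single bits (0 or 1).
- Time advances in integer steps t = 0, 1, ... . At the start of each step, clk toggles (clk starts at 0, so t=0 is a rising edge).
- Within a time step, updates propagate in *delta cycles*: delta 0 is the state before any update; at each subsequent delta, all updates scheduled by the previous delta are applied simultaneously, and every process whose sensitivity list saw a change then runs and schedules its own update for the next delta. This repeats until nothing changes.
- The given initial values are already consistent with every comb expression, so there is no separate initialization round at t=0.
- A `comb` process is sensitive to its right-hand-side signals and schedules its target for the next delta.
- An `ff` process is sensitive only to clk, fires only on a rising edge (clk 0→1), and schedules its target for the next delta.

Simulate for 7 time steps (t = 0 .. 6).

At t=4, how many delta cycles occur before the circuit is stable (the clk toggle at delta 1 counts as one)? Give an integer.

4

t=0 Δ0: clk=0 w0=1 w1=1 w6=0 w5=0 w3=1 w4=1 w2=1
  Δ1: clk:0→1
  Δ2: w1:1→0
  Δ3: w3:1→0
  Δ4: w0:1→0, w2:1→0
  Δ5: w4:1→0
  (5Δ to stable)
t=1 Δ0: clk=1 w0=0 w1=0 w6=0 w5=0 w3=0 w4=0 w2=0
  Δ1: clk:1→0
  (1Δ to stable)
t=2 Δ0: clk=0 w0=0 w1=0 w6=0 w5=0 w3=0 w4=0 w2=0
  Δ1: clk:0→1
  Δ2: w1:0→1, w5:0→1
  Δ3: w3:0→1, w2:0→1
  Δ4: w0:0→1, w2:1→0
  Δ5: w4:0→1
  (5Δ to stable)
t=3 Δ0: clk=1 w0=1 w1=1 w6=0 w5=1 w3=1 w4=1 w2=0
  Δ1: clk:1→0
  (1Δ to stable)
t=4 Δ0: clk=0 w0=1 w1=1 w6=0 w5=1 w3=1 w4=1 w2=0
  Δ1: clk:0→1
  Δ2: w1:1→0, w6:0→1, w5:1→0
  Δ3: w0:1→0, w2:0→1
  Δ4: w4:1→0
  (4Δ to stable)
t=5 Δ0: clk=1 w0=0 w1=0 w6=1 w5=0 w3=1 w4=0 w2=1
  Δ1: clk:1→0
  (1Δ to stable)
t=6 Δ0: clk=0 w0=0 w1=0 w6=1 w5=0 w3=1 w4=0 w2=1
  Δ1: clk:0→1
  Δ2: w1:0→1
  Δ3: w3:1→0
  Δ4: w0:0→1, w2:1→0
  Δ5: w4:0→1
  (5Δ to stable)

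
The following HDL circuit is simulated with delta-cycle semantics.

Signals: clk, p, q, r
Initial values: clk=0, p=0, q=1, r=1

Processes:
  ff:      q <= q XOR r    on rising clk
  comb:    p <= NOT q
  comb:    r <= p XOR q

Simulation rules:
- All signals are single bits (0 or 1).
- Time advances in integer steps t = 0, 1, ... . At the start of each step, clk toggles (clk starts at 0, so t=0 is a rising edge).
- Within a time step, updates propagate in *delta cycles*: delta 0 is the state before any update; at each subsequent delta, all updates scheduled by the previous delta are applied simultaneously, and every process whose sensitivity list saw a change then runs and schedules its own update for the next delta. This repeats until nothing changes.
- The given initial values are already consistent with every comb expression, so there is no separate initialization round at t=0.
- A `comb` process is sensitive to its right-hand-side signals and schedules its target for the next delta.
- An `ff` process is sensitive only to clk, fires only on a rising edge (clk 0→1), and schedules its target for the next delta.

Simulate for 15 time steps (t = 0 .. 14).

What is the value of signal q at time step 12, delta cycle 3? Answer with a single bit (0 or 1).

0

t=0 Δ0: q=1 clk=0 r=1 p=0
  Δ1: clk:0→1
  Δ2: q:1→0
  Δ3: r:1→0, p:0→1
  Δ4: r:0→1
  (4Δ to stable)
t=1 Δ0: q=0 clk=1 r=1 p=1
  Δ1: clk:1→0
  (1Δ to stable)
t=2 Δ0: q=0 clk=0 r=1 p=1
  Δ1: clk:0→1
  Δ2: q:0→1
  Δ3: r:1→0, p:1→0
  Δ4: r:0→1
  (4Δ to stable)
t=3 Δ0: q=1 clk=1 r=1 p=0
  Δ1: clk:1→0
  (1Δ to stable)
t=4 Δ0: q=1 clk=0 r=1 p=0
  Δ1: clk:0→1
  Δ2: q:1→0
  Δ3: r:1→0, p:0→1
  Δ4: r:0→1
  (4Δ to stable)
t=5 Δ0: q=0 clk=1 r=1 p=1
  Δ1: clk:1→0
  (1Δ to stable)
t=6 Δ0: q=0 clk=0 r=1 p=1
  Δ1: clk:0→1
  Δ2: q:0→1
  Δ3: r:1→0, p:1→0
  Δ4: r:0→1
  (4Δ to stable)
t=7 Δ0: q=1 clk=1 r=1 p=0
  Δ1: clk:1→0
  (1Δ to stable)
t=8 Δ0: q=1 clk=0 r=1 p=0
  Δ1: clk:0→1
  Δ2: q:1→0
  Δ3: r:1→0, p:0→1
  Δ4: r:0→1
  (4Δ to stable)
t=9 Δ0: q=0 clk=1 r=1 p=1
  Δ1: clk:1→0
  (1Δ to stable)
t=10 Δ0: q=0 clk=0 r=1 p=1
  Δ1: clk:0→1
  Δ2: q:0→1
  Δ3: r:1→0, p:1→0
  Δ4: r:0→1
  (4Δ to stable)
t=11 Δ0: q=1 clk=1 r=1 p=0
  Δ1: clk:1→0
  (1Δ to stable)
t=12 Δ0: q=1 clk=0 r=1 p=0
  Δ1: clk:0→1
  Δ2: q:1→0
  Δ3: r:1→0, p:0→1
  Δ4: r:0→1
  (4Δ to stable)
t=13 Δ0: q=0 clk=1 r=1 p=1
  Δ1: clk:1→0
  (1Δ to stable)
t=14 Δ0: q=0 clk=0 r=1 p=1
  Δ1: clk:0→1
  Δ2: q:0→1
  Δ3: r:1→0, p:1→0
  Δ4: r:0→1
  (4Δ to stable)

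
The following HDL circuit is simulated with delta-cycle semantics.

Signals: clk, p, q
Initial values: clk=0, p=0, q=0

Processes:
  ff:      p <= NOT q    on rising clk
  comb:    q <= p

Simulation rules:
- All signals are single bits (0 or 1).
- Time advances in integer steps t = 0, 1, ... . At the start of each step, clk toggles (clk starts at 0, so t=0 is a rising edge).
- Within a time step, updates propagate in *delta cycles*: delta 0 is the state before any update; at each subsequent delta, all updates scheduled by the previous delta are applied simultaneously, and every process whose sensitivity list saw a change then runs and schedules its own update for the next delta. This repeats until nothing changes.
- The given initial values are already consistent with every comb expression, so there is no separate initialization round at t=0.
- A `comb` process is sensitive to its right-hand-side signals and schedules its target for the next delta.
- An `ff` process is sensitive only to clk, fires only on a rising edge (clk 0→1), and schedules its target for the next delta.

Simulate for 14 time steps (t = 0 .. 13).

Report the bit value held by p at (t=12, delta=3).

1

[bits: q,clk,p]
t=0: Δ0=000 Δ1=010 Δ2=011 Δ3=111 | 3Δ
t=1: Δ0=111 Δ1=101 | 1Δ
t=2: Δ0=101 Δ1=111 Δ2=110 Δ3=010 | 3Δ
t=3: Δ0=010 Δ1=000 | 1Δ
t=4: Δ0=000 Δ1=010 Δ2=011 Δ3=111 | 3Δ
t=5: Δ0=111 Δ1=101 | 1Δ
t=6: Δ0=101 Δ1=111 Δ2=110 Δ3=010 | 3Δ
t=7: Δ0=010 Δ1=000 | 1Δ
t=8: Δ0=000 Δ1=010 Δ2=011 Δ3=111 | 3Δ
t=9: Δ0=111 Δ1=101 | 1Δ
t=10: Δ0=101 Δ1=111 Δ2=110 Δ3=010 | 3Δ
t=11: Δ0=010 Δ1=000 | 1Δ
t=12: Δ0=000 Δ1=010 Δ2=011 Δ3=111 | 3Δ
t=13: Δ0=111 Δ1=101 | 1Δ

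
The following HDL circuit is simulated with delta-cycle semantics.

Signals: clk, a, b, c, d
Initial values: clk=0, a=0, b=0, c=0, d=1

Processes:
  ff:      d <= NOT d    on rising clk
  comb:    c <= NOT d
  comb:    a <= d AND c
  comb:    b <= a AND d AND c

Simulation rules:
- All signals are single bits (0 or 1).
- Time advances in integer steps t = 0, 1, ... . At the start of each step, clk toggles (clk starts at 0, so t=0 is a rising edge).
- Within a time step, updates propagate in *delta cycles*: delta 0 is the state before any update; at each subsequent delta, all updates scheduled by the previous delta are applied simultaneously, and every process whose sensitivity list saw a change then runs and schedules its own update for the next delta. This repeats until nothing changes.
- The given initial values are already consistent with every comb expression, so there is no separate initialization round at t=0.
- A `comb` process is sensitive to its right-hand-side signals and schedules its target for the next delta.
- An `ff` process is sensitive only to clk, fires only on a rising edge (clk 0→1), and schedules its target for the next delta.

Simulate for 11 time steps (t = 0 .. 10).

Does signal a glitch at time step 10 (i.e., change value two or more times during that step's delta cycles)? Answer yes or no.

t=0 Δ0: c=0 b=0 clk=0 d=1 a=0
  Δ1: clk:0→1
  Δ2: d:1→0
  Δ3: c:0→1
  (3Δ to stable)
t=1 Δ0: c=1 b=0 clk=1 d=0 a=0
  Δ1: clk:1→0
  (1Δ to stable)
t=2 Δ0: c=1 b=0 clk=0 d=0 a=0
  Δ1: clk:0→1
  Δ2: d:0→1
  Δ3: c:1→0, a:0→1
  Δ4: a:1→0
  (4Δ to stable)
t=3 Δ0: c=0 b=0 clk=1 d=1 a=0
  Δ1: clk:1→0
  (1Δ to stable)
t=4 Δ0: c=0 b=0 clk=0 d=1 a=0
  Δ1: clk:0→1
  Δ2: d:1→0
  Δ3: c:0→1
  (3Δ to stable)
t=5 Δ0: c=1 b=0 clk=1 d=0 a=0
  Δ1: clk:1→0
  (1Δ to stable)
t=6 Δ0: c=1 b=0 clk=0 d=0 a=0
  Δ1: clk:0→1
  Δ2: d:0→1
  Δ3: c:1→0, a:0→1
  Δ4: a:1→0
  (4Δ to stable)
t=7 Δ0: c=0 b=0 clk=1 d=1 a=0
  Δ1: clk:1→0
  (1Δ to stable)
t=8 Δ0: c=0 b=0 clk=0 d=1 a=0
  Δ1: clk:0→1
  Δ2: d:1→0
  Δ3: c:0→1
  (3Δ to stable)
t=9 Δ0: c=1 b=0 clk=1 d=0 a=0
  Δ1: clk:1→0
  (1Δ to stable)
t=10 Δ0: c=1 b=0 clk=0 d=0 a=0
  Δ1: clk:0→1
  Δ2: d:0→1
  Δ3: c:1→0, a:0→1
  Δ4: a:1→0
  (4Δ to stable)

yes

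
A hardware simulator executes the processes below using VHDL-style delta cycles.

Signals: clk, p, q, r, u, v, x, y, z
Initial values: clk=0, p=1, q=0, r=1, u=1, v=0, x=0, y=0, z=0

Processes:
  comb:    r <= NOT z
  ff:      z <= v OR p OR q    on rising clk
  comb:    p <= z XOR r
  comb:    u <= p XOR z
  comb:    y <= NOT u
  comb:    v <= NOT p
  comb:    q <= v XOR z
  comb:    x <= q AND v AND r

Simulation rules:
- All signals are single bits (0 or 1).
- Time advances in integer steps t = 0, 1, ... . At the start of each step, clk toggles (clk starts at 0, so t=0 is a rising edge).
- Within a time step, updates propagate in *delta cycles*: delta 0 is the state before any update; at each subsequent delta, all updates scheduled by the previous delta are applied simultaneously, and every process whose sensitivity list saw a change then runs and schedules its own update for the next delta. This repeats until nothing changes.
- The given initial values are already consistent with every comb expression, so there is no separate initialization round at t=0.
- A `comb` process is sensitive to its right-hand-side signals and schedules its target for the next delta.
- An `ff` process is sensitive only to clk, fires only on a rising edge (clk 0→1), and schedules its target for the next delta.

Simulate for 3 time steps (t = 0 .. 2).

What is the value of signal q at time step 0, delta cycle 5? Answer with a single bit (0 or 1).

0

t=0 Δ0: r=1 clk=0 y=0 u=1 x=0 p=1 v=0 z=0 q=0
  Δ1: clk:0→1
  Δ2: z:0→1
  Δ3: r:1→0, u:1→0, p:1→0, q:0→1
  Δ4: y:0→1, u:0→1, p:0→1, v:0→1
  Δ5: y:1→0, u:1→0, v:1→0, q:1→0
  Δ6: y:0→1, q:0→1
  (6Δ to stable)
t=1 Δ0: r=0 clk=1 y=1 u=0 x=0 p=1 v=0 z=1 q=1
  Δ1: clk:1→0
  (1Δ to stable)
t=2 Δ0: r=0 clk=0 y=1 u=0 x=0 p=1 v=0 z=1 q=1
  Δ1: clk:0→1
  (1Δ to stable)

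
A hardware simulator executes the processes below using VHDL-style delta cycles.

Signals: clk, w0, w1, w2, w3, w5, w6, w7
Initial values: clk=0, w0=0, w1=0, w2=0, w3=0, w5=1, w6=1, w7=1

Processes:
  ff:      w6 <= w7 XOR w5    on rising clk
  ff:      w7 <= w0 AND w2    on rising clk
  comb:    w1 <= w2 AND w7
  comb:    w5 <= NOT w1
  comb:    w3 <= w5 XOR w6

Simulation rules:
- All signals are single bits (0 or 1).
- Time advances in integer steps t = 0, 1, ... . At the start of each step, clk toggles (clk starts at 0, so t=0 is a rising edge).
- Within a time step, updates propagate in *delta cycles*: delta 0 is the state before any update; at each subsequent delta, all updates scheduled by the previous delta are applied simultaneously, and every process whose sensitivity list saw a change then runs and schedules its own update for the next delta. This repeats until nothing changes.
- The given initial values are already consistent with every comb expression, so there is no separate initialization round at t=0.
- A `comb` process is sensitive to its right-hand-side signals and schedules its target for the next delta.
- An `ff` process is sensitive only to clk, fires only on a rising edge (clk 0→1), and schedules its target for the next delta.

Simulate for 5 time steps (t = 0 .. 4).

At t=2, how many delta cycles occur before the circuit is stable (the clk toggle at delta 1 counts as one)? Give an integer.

[bits: w3,w5,w2,clk,w6,w0,w7,w1]
t=0: Δ0=01001010 Δ1=01011010 Δ2=01010000 Δ3=11010000 | 3Δ
t=1: Δ0=11010000 Δ1=11000000 | 1Δ
t=2: Δ0=11000000 Δ1=11010000 Δ2=11011000 Δ3=01011000 | 3Δ
t=3: Δ0=01011000 Δ1=01001000 | 1Δ
t=4: Δ0=01001000 Δ1=01011000 | 1Δ

3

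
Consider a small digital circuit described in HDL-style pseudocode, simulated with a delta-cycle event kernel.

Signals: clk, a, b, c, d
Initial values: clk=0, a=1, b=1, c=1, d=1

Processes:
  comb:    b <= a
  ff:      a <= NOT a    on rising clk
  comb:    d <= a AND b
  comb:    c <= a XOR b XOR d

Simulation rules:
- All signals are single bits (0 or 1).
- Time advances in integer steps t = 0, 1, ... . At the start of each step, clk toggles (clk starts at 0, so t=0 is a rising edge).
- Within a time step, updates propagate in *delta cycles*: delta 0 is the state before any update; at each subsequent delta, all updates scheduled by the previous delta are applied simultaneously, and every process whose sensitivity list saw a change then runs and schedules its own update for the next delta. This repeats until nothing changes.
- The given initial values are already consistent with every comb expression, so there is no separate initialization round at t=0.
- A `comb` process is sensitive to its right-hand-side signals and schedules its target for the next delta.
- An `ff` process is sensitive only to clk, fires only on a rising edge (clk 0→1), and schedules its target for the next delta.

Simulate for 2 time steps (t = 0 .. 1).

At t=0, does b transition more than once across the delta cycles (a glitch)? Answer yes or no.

no

t0.Δ0 a=1 clk=0 b=1 d=1 c=1
t0.Δ1 a=1 clk=1 b=1 d=1 c=1
t0.Δ2 a=0 clk=1 b=1 d=1 c=1
t0.Δ3 a=0 clk=1 b=0 d=0 c=0
t1.Δ0 a=0 clk=1 b=0 d=0 c=0
t1.Δ1 a=0 clk=0 b=0 d=0 c=0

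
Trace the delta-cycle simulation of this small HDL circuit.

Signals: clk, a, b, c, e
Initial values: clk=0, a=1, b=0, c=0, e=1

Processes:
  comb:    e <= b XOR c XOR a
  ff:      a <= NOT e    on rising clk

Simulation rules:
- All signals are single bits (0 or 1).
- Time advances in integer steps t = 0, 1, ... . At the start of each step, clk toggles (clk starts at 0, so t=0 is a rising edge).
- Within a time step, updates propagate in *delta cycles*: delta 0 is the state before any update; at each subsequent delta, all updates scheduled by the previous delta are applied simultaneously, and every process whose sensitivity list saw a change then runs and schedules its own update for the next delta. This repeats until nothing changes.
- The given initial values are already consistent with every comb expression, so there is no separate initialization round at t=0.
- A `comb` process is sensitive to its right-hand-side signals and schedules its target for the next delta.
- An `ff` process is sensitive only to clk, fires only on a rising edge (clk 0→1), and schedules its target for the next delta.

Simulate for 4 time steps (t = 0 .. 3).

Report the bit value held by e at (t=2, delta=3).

t=0 Δ0: e=1 a=1 c=0 clk=0 b=0
  Δ1: clk:0→1
  Δ2: a:1→0
  Δ3: e:1→0
  (3Δ to stable)
t=1 Δ0: e=0 a=0 c=0 clk=1 b=0
  Δ1: clk:1→0
  (1Δ to stable)
t=2 Δ0: e=0 a=0 c=0 clk=0 b=0
  Δ1: clk:0→1
  Δ2: a:0→1
  Δ3: e:0→1
  (3Δ to stable)
t=3 Δ0: e=1 a=1 c=0 clk=1 b=0
  Δ1: clk:1→0
  (1Δ to stable)

1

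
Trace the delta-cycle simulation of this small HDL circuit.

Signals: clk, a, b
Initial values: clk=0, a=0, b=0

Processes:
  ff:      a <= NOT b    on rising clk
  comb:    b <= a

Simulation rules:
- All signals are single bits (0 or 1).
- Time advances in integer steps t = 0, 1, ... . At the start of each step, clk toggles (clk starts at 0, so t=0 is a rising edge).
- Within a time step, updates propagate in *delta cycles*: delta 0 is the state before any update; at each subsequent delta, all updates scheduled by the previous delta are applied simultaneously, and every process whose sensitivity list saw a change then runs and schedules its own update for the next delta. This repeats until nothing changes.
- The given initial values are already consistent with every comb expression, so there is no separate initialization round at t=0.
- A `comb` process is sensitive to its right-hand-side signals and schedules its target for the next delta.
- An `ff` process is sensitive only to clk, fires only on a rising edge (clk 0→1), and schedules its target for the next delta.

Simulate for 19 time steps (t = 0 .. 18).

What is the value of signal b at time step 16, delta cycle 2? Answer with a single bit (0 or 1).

0

[bits: a,b,clk]
t=0: Δ0=000 Δ1=001 Δ2=101 Δ3=111 | 3Δ
t=1: Δ0=111 Δ1=110 | 1Δ
t=2: Δ0=110 Δ1=111 Δ2=011 Δ3=001 | 3Δ
t=3: Δ0=001 Δ1=000 | 1Δ
t=4: Δ0=000 Δ1=001 Δ2=101 Δ3=111 | 3Δ
t=5: Δ0=111 Δ1=110 | 1Δ
t=6: Δ0=110 Δ1=111 Δ2=011 Δ3=001 | 3Δ
t=7: Δ0=001 Δ1=000 | 1Δ
t=8: Δ0=000 Δ1=001 Δ2=101 Δ3=111 | 3Δ
t=9: Δ0=111 Δ1=110 | 1Δ
t=10: Δ0=110 Δ1=111 Δ2=011 Δ3=001 | 3Δ
t=11: Δ0=001 Δ1=000 | 1Δ
t=12: Δ0=000 Δ1=001 Δ2=101 Δ3=111 | 3Δ
t=13: Δ0=111 Δ1=110 | 1Δ
t=14: Δ0=110 Δ1=111 Δ2=011 Δ3=001 | 3Δ
t=15: Δ0=001 Δ1=000 | 1Δ
t=16: Δ0=000 Δ1=001 Δ2=101 Δ3=111 | 3Δ
t=17: Δ0=111 Δ1=110 | 1Δ
t=18: Δ0=110 Δ1=111 Δ2=011 Δ3=001 | 3Δ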